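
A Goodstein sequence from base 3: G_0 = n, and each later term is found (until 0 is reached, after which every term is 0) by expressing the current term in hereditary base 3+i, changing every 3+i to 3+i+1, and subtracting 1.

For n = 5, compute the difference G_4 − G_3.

-1

step 0: 5 = 3 + 2; sub 4 for 3: 4 + 2; = 6; G_1 = 6−1 = 5
step 1: 5 = 4 + 1; sub 5 for 4: 5 + 1; = 6; G_2 = 6−1 = 5
step 2: 5 = 5; sub 6 for 5: 6; = 6; G_3 = 6−1 = 5
step 3: 5 = 5; sub 7 for 6: 5; = 5; G_4 = 5−1 = 4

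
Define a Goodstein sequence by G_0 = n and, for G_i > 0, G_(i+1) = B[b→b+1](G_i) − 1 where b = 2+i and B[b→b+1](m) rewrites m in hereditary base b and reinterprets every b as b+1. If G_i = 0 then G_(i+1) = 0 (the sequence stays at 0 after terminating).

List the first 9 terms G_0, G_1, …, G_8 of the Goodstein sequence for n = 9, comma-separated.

(0) 9|_2 = 2^(2 + 1) + 1 ↦ 3^(3 + 1) + 1|_3 = 82 ⇒ 81
(1) 81|_3 = 3^(3 + 1) ↦ 4^(4 + 1)|_4 = 1024 ⇒ 1023
(2) 1023|_4 = 3·4^4 + 3·4^3 + 3·4^2 + 3·4 + 3 ↦ 3·5^5 + 3·5^3 + 3·5^2 + 3·5 + 3|_5 = 9843 ⇒ 9842
(3) 9842|_5 = 3·5^5 + 3·5^3 + 3·5^2 + 3·5 + 2 ↦ 3·6^6 + 3·6^3 + 3·6^2 + 3·6 + 2|_6 = 140744 ⇒ 140743
(4) 140743|_6 = 3·6^6 + 3·6^3 + 3·6^2 + 3·6 + 1 ↦ 3·7^7 + 3·7^3 + 3·7^2 + 3·7 + 1|_7 = 2471827 ⇒ 2471826
(5) 2471826|_7 = 3·7^7 + 3·7^3 + 3·7^2 + 3·7 ↦ 3·8^8 + 3·8^3 + 3·8^2 + 3·8|_8 = 50333400 ⇒ 50333399
(6) 50333399|_8 = 3·8^8 + 3·8^3 + 3·8^2 + 2·8 + 7 ↦ 3·9^9 + 3·9^3 + 3·9^2 + 2·9 + 7|_9 = 1162263922 ⇒ 1162263921
(7) 1162263921|_9 = 3·9^9 + 3·9^3 + 3·9^2 + 2·9 + 6 ↦ 3·10^10 + 3·10^3 + 3·10^2 + 2·10 + 6|_10 = 30000003326 ⇒ 30000003325

9, 81, 1023, 9842, 140743, 2471826, 50333399, 1162263921, 30000003325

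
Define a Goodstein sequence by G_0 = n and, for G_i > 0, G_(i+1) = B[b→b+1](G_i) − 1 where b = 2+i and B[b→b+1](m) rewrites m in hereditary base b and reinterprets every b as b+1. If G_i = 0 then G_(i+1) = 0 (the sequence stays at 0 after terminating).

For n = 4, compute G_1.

(0) 4|_2 = 2^2 ↦ 3^3|_3 = 27 ⇒ 26
(1) 26|_3 = 2·3^2 + 2·3 + 2 ↦ 2·4^2 + 2·4 + 2|_4 = 42 ⇒ 41

26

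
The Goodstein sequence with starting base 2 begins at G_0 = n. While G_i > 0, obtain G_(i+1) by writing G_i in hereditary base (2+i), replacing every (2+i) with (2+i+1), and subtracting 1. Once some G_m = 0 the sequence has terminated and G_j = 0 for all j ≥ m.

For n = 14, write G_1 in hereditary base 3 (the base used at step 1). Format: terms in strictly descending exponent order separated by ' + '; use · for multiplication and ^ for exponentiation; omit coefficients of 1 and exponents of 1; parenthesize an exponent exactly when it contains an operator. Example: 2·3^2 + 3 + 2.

i=0: 14 = 2^(2 + 1) + 2^2 + 2 (b=2); 2→3: 3^(3 + 1) + 3^3 + 3 = 111; 111−1 = 110
i=1: 110 = 3^(3 + 1) + 3^3 + 2 (b=3); 3→4: 4^(4 + 1) + 4^4 + 2 = 1282; 1282−1 = 1281

3^(3 + 1) + 3^3 + 2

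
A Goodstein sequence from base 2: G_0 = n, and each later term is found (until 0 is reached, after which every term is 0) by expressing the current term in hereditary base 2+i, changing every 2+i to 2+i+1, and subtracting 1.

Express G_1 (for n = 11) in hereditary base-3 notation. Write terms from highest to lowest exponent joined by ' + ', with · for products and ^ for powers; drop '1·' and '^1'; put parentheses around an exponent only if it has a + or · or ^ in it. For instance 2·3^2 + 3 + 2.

G_0=11  [base 2] 2^(2 + 1) + 2 + 1  →[2↦3]→  3^(3 + 1) + 3 + 1 = 85  −1 ⇒ G_1=84
G_1=84  [base 3] 3^(3 + 1) + 3  →[3↦4]→  4^(4 + 1) + 4 = 1028  −1 ⇒ G_2=1027

3^(3 + 1) + 3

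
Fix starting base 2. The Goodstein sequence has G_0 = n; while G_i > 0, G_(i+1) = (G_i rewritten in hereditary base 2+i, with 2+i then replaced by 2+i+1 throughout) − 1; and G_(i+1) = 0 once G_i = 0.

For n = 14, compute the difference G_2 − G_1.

i=0: 14 = 2^(2 + 1) + 2^2 + 2 (b=2); 2→3: 3^(3 + 1) + 3^3 + 3 = 111; 111−1 = 110
i=1: 110 = 3^(3 + 1) + 3^3 + 2 (b=3); 3→4: 4^(4 + 1) + 4^4 + 2 = 1282; 1282−1 = 1281

1171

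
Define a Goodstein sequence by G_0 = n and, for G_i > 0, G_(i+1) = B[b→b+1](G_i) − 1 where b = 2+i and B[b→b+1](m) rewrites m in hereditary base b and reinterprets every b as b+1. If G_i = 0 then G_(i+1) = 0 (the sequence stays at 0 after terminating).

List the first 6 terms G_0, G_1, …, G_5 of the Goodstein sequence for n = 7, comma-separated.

G_0 = 7. HB_2(7) = 2^2 + 2 + 1. Bump = 31. G_1 = 30.
G_1 = 30. HB_3(30) = 3^3 + 3. Bump = 260. G_2 = 259.
G_2 = 259. HB_4(259) = 4^4 + 3. Bump = 3128. G_3 = 3127.
G_3 = 3127. HB_5(3127) = 5^5 + 2. Bump = 46658. G_4 = 46657.
G_4 = 46657. HB_6(46657) = 6^6 + 1. Bump = 823544. G_5 = 823543.

7, 30, 259, 3127, 46657, 823543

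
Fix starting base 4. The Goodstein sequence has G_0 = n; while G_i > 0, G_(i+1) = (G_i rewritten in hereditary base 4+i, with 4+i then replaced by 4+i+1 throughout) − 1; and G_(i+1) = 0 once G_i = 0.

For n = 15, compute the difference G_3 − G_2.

2

(0) 15|_4 = 3·4 + 3 ↦ 3·5 + 3|_5 = 18 ⇒ 17
(1) 17|_5 = 3·5 + 2 ↦ 3·6 + 2|_6 = 20 ⇒ 19
(2) 19|_6 = 3·6 + 1 ↦ 3·7 + 1|_7 = 22 ⇒ 21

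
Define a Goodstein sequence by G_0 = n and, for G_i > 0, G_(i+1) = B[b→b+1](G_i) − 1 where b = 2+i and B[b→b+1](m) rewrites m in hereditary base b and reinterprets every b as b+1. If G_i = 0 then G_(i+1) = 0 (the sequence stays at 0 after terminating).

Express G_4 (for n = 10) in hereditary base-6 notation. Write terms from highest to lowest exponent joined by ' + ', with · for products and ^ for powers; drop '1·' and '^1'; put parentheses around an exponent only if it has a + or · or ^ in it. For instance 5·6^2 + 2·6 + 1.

5·6^6 + 5·6^5 + 5·6^4 + 5·6^3 + 5·6^2 + 5·6 + 5

G_0 = 10. HB_2(10) = 2^(2 + 1) + 2. Bump = 84. G_1 = 83.
G_1 = 83. HB_3(83) = 3^(3 + 1) + 2. Bump = 1026. G_2 = 1025.
G_2 = 1025. HB_4(1025) = 4^(4 + 1) + 1. Bump = 15626. G_3 = 15625.
G_3 = 15625. HB_5(15625) = 5^(5 + 1). Bump = 279936. G_4 = 279935.
G_4 = 279935. HB_6(279935) = 5·6^6 + 5·6^5 + 5·6^4 + 5·6^3 + 5·6^2 + 5·6 + 5. Bump = 4215755. G_5 = 4215754.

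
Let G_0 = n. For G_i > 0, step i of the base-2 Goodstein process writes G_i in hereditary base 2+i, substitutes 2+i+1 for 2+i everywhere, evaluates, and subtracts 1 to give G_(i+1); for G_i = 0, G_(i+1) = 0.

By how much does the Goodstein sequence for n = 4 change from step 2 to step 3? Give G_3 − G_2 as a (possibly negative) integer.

G_0=4  [base 2] 2^2  →[2↦3]→  3^3 = 27  −1 ⇒ G_1=26
G_1=26  [base 3] 2·3^2 + 2·3 + 2  →[3↦4]→  2·4^2 + 2·4 + 2 = 42  −1 ⇒ G_2=41
G_2=41  [base 4] 2·4^2 + 2·4 + 1  →[4↦5]→  2·5^2 + 2·5 + 1 = 61  −1 ⇒ G_3=60

19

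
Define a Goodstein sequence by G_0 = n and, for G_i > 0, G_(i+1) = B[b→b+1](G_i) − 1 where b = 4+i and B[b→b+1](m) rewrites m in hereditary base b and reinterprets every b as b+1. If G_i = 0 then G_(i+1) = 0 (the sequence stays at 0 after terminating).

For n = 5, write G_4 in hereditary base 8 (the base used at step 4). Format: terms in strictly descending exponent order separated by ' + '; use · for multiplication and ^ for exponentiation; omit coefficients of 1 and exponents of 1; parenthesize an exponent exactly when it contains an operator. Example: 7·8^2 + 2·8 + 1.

(0) 5|_4 = 4 + 1 ↦ 5 + 1|_5 = 6 ⇒ 5
(1) 5|_5 = 5 ↦ 6|_6 = 6 ⇒ 5
(2) 5|_6 = 5 ↦ 5|_7 = 5 ⇒ 4
(3) 4|_7 = 4 ↦ 4|_8 = 4 ⇒ 3

3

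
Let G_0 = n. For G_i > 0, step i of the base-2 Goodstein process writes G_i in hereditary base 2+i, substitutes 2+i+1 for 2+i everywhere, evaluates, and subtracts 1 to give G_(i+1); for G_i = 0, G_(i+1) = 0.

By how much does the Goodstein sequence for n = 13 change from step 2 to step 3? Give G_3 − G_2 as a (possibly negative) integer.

G_0=13  [base 2] 2^(2 + 1) + 2^2 + 1  →[2↦3]→  3^(3 + 1) + 3^3 + 1 = 109  −1 ⇒ G_1=108
G_1=108  [base 3] 3^(3 + 1) + 3^3  →[3↦4]→  4^(4 + 1) + 4^4 = 1280  −1 ⇒ G_2=1279
G_2=1279  [base 4] 4^(4 + 1) + 3·4^3 + 3·4^2 + 3·4 + 3  →[4↦5]→  5^(5 + 1) + 3·5^3 + 3·5^2 + 3·5 + 3 = 16093  −1 ⇒ G_3=16092

14813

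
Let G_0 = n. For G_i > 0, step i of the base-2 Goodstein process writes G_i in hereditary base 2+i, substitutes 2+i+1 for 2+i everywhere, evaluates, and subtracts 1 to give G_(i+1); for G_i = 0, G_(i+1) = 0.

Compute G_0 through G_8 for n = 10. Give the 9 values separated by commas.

step 0: 10 = 2^(2 + 1) + 2; sub 3 for 2: 3^(3 + 1) + 3; = 84; G_1 = 84−1 = 83
step 1: 83 = 3^(3 + 1) + 2; sub 4 for 3: 4^(4 + 1) + 2; = 1026; G_2 = 1026−1 = 1025
step 2: 1025 = 4^(4 + 1) + 1; sub 5 for 4: 5^(5 + 1) + 1; = 15626; G_3 = 15626−1 = 15625
step 3: 15625 = 5^(5 + 1); sub 6 for 5: 6^(6 + 1); = 279936; G_4 = 279936−1 = 279935
step 4: 279935 = 5·6^6 + 5·6^5 + 5·6^4 + 5·6^3 + 5·6^2 + 5·6 + 5; sub 7 for 6: 5·7^7 + 5·7^5 + 5·7^4 + 5·7^3 + 5·7^2 + 5·7 + 5; = 4215755; G_5 = 4215755−1 = 4215754
step 5: 4215754 = 5·7^7 + 5·7^5 + 5·7^4 + 5·7^3 + 5·7^2 + 5·7 + 4; sub 8 for 7: 5·8^8 + 5·8^5 + 5·8^4 + 5·8^3 + 5·8^2 + 5·8 + 4; = 84073324; G_6 = 84073324−1 = 84073323
step 6: 84073323 = 5·8^8 + 5·8^5 + 5·8^4 + 5·8^3 + 5·8^2 + 5·8 + 3; sub 9 for 8: 5·9^9 + 5·9^5 + 5·9^4 + 5·9^3 + 5·9^2 + 5·9 + 3; = 1937434593; G_7 = 1937434593−1 = 1937434592
step 7: 1937434592 = 5·9^9 + 5·9^5 + 5·9^4 + 5·9^3 + 5·9^2 + 5·9 + 2; sub 10 for 9: 5·10^10 + 5·10^5 + 5·10^4 + 5·10^3 + 5·10^2 + 5·10 + 2; = 50000555552; G_8 = 50000555552−1 = 50000555551

10, 83, 1025, 15625, 279935, 4215754, 84073323, 1937434592, 50000555551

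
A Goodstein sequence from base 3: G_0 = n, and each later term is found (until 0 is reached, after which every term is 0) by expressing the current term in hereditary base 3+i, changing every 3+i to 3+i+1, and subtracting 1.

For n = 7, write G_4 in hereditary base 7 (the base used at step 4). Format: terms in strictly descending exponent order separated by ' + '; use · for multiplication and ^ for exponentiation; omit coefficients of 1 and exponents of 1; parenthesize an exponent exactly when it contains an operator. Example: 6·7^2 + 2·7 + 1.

G_0 = 7. HB_3(7) = 2·3 + 1. Bump = 9. G_1 = 8.
G_1 = 8. HB_4(8) = 2·4. Bump = 10. G_2 = 9.
G_2 = 9. HB_5(9) = 5 + 4. Bump = 10. G_3 = 9.
G_3 = 9. HB_6(9) = 6 + 3. Bump = 10. G_4 = 9.
G_4 = 9. HB_7(9) = 7 + 2. Bump = 10. G_5 = 9.

7 + 2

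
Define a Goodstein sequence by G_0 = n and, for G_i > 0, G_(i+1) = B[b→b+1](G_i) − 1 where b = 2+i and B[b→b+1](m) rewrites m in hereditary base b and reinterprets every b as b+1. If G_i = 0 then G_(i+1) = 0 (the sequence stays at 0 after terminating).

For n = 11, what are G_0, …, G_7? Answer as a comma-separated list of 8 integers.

11, 84, 1027, 15627, 279937, 5764801, 134217727, 2749609302

11 —HB2→ 2^(2 + 1) + 2 + 1 —bump→ 3^(3 + 1) + 3 + 1 = 85 —(−1)→ 84
84 —HB3→ 3^(3 + 1) + 3 —bump→ 4^(4 + 1) + 4 = 1028 —(−1)→ 1027
1027 —HB4→ 4^(4 + 1) + 3 —bump→ 5^(5 + 1) + 3 = 15628 —(−1)→ 15627
15627 —HB5→ 5^(5 + 1) + 2 —bump→ 6^(6 + 1) + 2 = 279938 —(−1)→ 279937
279937 —HB6→ 6^(6 + 1) + 1 —bump→ 7^(7 + 1) + 1 = 5764802 —(−1)→ 5764801
5764801 —HB7→ 7^(7 + 1) —bump→ 8^(8 + 1) = 134217728 —(−1)→ 134217727
134217727 —HB8→ 7·8^8 + 7·8^7 + 7·8^6 + 7·8^5 + 7·8^4 + 7·8^3 + 7·8^2 + 7·8 + 7 —bump→ 7·9^9 + 7·9^7 + 7·9^6 + 7·9^5 + 7·9^4 + 7·9^3 + 7·9^2 + 7·9 + 7 = 2749609303 —(−1)→ 2749609302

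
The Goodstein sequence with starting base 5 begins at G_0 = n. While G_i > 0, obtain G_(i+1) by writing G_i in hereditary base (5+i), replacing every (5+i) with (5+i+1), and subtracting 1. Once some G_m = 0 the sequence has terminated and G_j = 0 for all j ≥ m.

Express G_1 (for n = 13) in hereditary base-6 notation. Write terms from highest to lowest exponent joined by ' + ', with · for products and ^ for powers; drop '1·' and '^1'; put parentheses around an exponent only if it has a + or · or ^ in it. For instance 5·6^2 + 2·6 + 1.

2·6 + 2

G_0 = 13. HB_5(13) = 2·5 + 3. Bump = 15. G_1 = 14.
G_1 = 14. HB_6(14) = 2·6 + 2. Bump = 16. G_2 = 15.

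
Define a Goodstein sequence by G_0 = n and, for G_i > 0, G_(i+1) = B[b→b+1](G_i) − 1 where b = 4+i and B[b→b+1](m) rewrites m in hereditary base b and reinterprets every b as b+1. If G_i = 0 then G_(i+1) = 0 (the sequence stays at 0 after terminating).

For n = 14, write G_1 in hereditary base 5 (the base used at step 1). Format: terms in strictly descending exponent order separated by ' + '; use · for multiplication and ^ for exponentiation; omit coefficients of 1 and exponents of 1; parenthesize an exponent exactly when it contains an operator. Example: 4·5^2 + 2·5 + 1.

3·5 + 1

(0) 14|_4 = 3·4 + 2 ↦ 3·5 + 2|_5 = 17 ⇒ 16
(1) 16|_5 = 3·5 + 1 ↦ 3·6 + 1|_6 = 19 ⇒ 18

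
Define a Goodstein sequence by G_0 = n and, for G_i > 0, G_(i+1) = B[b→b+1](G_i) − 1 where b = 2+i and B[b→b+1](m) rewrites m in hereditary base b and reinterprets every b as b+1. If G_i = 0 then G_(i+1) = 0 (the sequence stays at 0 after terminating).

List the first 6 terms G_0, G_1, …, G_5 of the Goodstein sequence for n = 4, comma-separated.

4, 26, 41, 60, 83, 109

(0) 4|_2 = 2^2 ↦ 3^3|_3 = 27 ⇒ 26
(1) 26|_3 = 2·3^2 + 2·3 + 2 ↦ 2·4^2 + 2·4 + 2|_4 = 42 ⇒ 41
(2) 41|_4 = 2·4^2 + 2·4 + 1 ↦ 2·5^2 + 2·5 + 1|_5 = 61 ⇒ 60
(3) 60|_5 = 2·5^2 + 2·5 ↦ 2·6^2 + 2·6|_6 = 84 ⇒ 83
(4) 83|_6 = 2·6^2 + 6 + 5 ↦ 2·7^2 + 7 + 5|_7 = 110 ⇒ 109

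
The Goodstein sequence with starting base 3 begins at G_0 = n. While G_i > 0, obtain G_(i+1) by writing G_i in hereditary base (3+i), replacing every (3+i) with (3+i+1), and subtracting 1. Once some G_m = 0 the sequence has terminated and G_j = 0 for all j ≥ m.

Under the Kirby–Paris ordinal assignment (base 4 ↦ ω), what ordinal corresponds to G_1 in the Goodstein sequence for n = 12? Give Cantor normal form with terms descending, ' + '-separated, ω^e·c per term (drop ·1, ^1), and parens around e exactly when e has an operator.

ω^2 + 3

12 —HB3→ 3^2 + 3 —bump→ 4^2 + 4 = 20 —(−1)→ 19
19 —HB4→ 4^2 + 3 —bump→ 5^2 + 3 = 28 —(−1)→ 27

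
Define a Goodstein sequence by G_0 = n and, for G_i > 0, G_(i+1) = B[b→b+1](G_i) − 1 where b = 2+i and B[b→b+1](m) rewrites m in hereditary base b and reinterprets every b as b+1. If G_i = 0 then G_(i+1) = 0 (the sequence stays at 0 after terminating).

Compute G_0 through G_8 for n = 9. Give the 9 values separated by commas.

i=0: 9 = 2^(2 + 1) + 1 (b=2); 2→3: 3^(3 + 1) + 1 = 82; 82−1 = 81
i=1: 81 = 3^(3 + 1) (b=3); 3→4: 4^(4 + 1) = 1024; 1024−1 = 1023
i=2: 1023 = 3·4^4 + 3·4^3 + 3·4^2 + 3·4 + 3 (b=4); 4→5: 3·5^5 + 3·5^3 + 3·5^2 + 3·5 + 3 = 9843; 9843−1 = 9842
i=3: 9842 = 3·5^5 + 3·5^3 + 3·5^2 + 3·5 + 2 (b=5); 5→6: 3·6^6 + 3·6^3 + 3·6^2 + 3·6 + 2 = 140744; 140744−1 = 140743
i=4: 140743 = 3·6^6 + 3·6^3 + 3·6^2 + 3·6 + 1 (b=6); 6→7: 3·7^7 + 3·7^3 + 3·7^2 + 3·7 + 1 = 2471827; 2471827−1 = 2471826
i=5: 2471826 = 3·7^7 + 3·7^3 + 3·7^2 + 3·7 (b=7); 7→8: 3·8^8 + 3·8^3 + 3·8^2 + 3·8 = 50333400; 50333400−1 = 50333399
i=6: 50333399 = 3·8^8 + 3·8^3 + 3·8^2 + 2·8 + 7 (b=8); 8→9: 3·9^9 + 3·9^3 + 3·9^2 + 2·9 + 7 = 1162263922; 1162263922−1 = 1162263921
i=7: 1162263921 = 3·9^9 + 3·9^3 + 3·9^2 + 2·9 + 6 (b=9); 9→10: 3·10^10 + 3·10^3 + 3·10^2 + 2·10 + 6 = 30000003326; 30000003326−1 = 30000003325

9, 81, 1023, 9842, 140743, 2471826, 50333399, 1162263921, 30000003325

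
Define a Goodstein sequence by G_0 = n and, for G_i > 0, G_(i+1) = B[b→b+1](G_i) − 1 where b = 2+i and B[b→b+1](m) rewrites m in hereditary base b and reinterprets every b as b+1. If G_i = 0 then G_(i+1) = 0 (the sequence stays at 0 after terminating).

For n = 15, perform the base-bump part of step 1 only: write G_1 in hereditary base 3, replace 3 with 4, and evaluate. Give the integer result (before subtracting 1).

G_0=15  [base 2] 2^(2 + 1) + 2^2 + 2 + 1  →[2↦3]→  3^(3 + 1) + 3^3 + 3 + 1 = 112  −1 ⇒ G_1=111
G_1=111  [base 3] 3^(3 + 1) + 3^3 + 3  →[3↦4]→  4^(4 + 1) + 4^4 + 4 = 1284  −1 ⇒ G_2=1283

1284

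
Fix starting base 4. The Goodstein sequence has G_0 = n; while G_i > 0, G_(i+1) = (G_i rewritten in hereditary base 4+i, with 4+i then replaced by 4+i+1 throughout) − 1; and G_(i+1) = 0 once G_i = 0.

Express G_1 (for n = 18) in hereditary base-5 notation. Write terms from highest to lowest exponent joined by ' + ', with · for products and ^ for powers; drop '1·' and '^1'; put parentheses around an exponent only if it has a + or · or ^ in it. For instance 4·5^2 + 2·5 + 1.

5^2 + 1

i=0: 18 = 4^2 + 2 (b=4); 4→5: 5^2 + 2 = 27; 27−1 = 26
i=1: 26 = 5^2 + 1 (b=5); 5→6: 6^2 + 1 = 37; 37−1 = 36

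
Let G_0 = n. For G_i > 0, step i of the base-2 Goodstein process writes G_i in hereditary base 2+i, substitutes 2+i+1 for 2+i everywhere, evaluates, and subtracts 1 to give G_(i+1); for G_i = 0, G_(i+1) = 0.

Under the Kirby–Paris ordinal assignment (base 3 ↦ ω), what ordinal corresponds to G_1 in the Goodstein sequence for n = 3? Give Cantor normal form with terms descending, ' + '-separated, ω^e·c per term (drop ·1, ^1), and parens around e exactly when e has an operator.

ω

base 2: 3 = 2 + 1; at 3: 3 + 1 = 4; next = 3
base 3: 3 = 3; at 4: 4 = 4; next = 3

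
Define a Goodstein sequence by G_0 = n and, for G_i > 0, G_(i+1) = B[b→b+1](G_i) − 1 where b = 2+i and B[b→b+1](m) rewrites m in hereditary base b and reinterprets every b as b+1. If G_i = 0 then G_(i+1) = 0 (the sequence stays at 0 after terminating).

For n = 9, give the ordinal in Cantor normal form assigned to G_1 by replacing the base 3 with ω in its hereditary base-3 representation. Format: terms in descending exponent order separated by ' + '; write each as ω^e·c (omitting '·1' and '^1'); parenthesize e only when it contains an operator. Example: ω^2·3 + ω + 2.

step 0: 9 = 2^(2 + 1) + 1; sub 3 for 2: 3^(3 + 1) + 1; = 82; G_1 = 82−1 = 81
step 1: 81 = 3^(3 + 1); sub 4 for 3: 4^(4 + 1); = 1024; G_2 = 1024−1 = 1023

ω^(ω + 1)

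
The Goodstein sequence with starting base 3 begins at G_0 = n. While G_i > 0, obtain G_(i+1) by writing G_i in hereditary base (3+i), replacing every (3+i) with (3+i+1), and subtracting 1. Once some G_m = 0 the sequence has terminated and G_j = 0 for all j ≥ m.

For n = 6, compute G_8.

4

6 —HB3→ 2·3 —bump→ 2·4 = 8 —(−1)→ 7
7 —HB4→ 4 + 3 —bump→ 5 + 3 = 8 —(−1)→ 7
7 —HB5→ 5 + 2 —bump→ 6 + 2 = 8 —(−1)→ 7
7 —HB6→ 6 + 1 —bump→ 7 + 1 = 8 —(−1)→ 7
7 —HB7→ 7 —bump→ 8 = 8 —(−1)→ 7
7 —HB8→ 7 —bump→ 7 = 7 —(−1)→ 6
6 —HB9→ 6 —bump→ 6 = 6 —(−1)→ 5
5 —HB10→ 5 —bump→ 5 = 5 —(−1)→ 4
4 —HB11→ 4 —bump→ 4 = 4 —(−1)→ 3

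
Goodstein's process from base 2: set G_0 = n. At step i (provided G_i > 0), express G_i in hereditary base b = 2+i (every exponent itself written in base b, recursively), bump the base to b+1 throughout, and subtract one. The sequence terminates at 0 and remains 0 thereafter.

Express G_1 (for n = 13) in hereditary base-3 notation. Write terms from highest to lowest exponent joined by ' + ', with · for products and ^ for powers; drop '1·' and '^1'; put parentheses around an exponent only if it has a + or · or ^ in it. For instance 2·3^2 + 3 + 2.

base 2: 13 = 2^(2 + 1) + 2^2 + 1; at 3: 3^(3 + 1) + 3^3 + 1 = 109; next = 108
base 3: 108 = 3^(3 + 1) + 3^3; at 4: 4^(4 + 1) + 4^4 = 1280; next = 1279

3^(3 + 1) + 3^3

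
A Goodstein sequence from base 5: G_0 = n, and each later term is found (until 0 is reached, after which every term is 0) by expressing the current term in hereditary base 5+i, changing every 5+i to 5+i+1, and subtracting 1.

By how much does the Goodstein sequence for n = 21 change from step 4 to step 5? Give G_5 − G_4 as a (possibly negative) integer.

21 —HB5→ 4·5 + 1 —bump→ 4·6 + 1 = 25 —(−1)→ 24
24 —HB6→ 4·6 —bump→ 4·7 = 28 —(−1)→ 27
27 —HB7→ 3·7 + 6 —bump→ 3·8 + 6 = 30 —(−1)→ 29
29 —HB8→ 3·8 + 5 —bump→ 3·9 + 5 = 32 —(−1)→ 31
31 —HB9→ 3·9 + 4 —bump→ 3·10 + 4 = 34 —(−1)→ 33

2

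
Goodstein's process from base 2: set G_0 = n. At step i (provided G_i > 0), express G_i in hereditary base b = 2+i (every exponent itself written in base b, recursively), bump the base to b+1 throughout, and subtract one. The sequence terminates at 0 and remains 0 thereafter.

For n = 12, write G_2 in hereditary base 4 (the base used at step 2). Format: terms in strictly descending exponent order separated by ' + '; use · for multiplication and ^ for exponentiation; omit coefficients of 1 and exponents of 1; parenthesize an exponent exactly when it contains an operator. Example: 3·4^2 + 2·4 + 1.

step 0: 12 = 2^(2 + 1) + 2^2; sub 3 for 2: 3^(3 + 1) + 3^3; = 108; G_1 = 108−1 = 107
step 1: 107 = 3^(3 + 1) + 2·3^2 + 2·3 + 2; sub 4 for 3: 4^(4 + 1) + 2·4^2 + 2·4 + 2; = 1066; G_2 = 1066−1 = 1065

4^(4 + 1) + 2·4^2 + 2·4 + 1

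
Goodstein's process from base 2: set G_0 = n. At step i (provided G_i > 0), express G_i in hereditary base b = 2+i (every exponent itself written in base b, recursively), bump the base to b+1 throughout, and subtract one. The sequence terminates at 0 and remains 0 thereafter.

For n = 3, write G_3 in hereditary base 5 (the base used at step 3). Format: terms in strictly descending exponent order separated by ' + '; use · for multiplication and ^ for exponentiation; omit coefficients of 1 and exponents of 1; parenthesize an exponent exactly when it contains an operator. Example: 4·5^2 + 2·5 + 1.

2

[0] 3 ≡ 2 + 1 (base 2). Lift 3: 4. −1: 3.
[1] 3 ≡ 3 (base 3). Lift 4: 4. −1: 3.
[2] 3 ≡ 3 (base 4). Lift 5: 3. −1: 2.
[3] 2 ≡ 2 (base 5). Lift 6: 2. −1: 1.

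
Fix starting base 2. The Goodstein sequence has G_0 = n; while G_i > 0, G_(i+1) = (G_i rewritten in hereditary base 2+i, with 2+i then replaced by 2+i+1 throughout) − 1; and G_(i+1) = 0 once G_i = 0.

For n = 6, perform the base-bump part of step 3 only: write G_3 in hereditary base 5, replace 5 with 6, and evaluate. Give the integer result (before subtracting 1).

46656

G_0=6  [base 2] 2^2 + 2  →[2↦3]→  3^3 + 3 = 30  −1 ⇒ G_1=29
G_1=29  [base 3] 3^3 + 2  →[3↦4]→  4^4 + 2 = 258  −1 ⇒ G_2=257
G_2=257  [base 4] 4^4 + 1  →[4↦5]→  5^5 + 1 = 3126  −1 ⇒ G_3=3125
G_3=3125  [base 5] 5^5  →[5↦6]→  6^6 = 46656  −1 ⇒ G_4=46655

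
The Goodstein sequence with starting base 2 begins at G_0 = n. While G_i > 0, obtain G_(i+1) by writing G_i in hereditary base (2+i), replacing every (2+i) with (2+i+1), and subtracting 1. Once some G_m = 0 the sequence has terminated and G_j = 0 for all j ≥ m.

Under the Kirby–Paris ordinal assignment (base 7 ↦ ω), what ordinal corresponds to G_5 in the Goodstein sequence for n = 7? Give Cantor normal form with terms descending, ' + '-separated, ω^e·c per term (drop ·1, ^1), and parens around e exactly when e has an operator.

G_0 = 7. HB_2(7) = 2^2 + 2 + 1. Bump = 31. G_1 = 30.
G_1 = 30. HB_3(30) = 3^3 + 3. Bump = 260. G_2 = 259.
G_2 = 259. HB_4(259) = 4^4 + 3. Bump = 3128. G_3 = 3127.
G_3 = 3127. HB_5(3127) = 5^5 + 2. Bump = 46658. G_4 = 46657.
G_4 = 46657. HB_6(46657) = 6^6 + 1. Bump = 823544. G_5 = 823543.
G_5 = 823543. HB_7(823543) = 7^7. Bump = 16777216. G_6 = 16777215.

ω^ω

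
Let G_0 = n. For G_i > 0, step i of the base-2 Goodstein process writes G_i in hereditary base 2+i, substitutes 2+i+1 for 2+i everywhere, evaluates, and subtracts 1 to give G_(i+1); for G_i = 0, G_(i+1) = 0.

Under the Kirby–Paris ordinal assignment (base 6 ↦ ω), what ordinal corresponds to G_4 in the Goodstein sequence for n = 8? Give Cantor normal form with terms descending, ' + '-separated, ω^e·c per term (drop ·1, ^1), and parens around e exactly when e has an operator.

[0] 8 ≡ 2^(2 + 1) (base 2). Lift 3: 81. −1: 80.
[1] 80 ≡ 2·3^3 + 2·3^2 + 2·3 + 2 (base 3). Lift 4: 554. −1: 553.
[2] 553 ≡ 2·4^4 + 2·4^2 + 2·4 + 1 (base 4). Lift 5: 6311. −1: 6310.
[3] 6310 ≡ 2·5^5 + 2·5^2 + 2·5 (base 5). Lift 6: 93396. −1: 93395.
[4] 93395 ≡ 2·6^6 + 2·6^2 + 6 + 5 (base 6). Lift 7: 1647196. −1: 1647195.

ω^ω·2 + ω^2·2 + ω + 5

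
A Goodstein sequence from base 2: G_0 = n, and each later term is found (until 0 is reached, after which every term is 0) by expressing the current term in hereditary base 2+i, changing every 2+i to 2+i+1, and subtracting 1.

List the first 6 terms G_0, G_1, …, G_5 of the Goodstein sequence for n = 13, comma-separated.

i=0: 13 = 2^(2 + 1) + 2^2 + 1 (b=2); 2→3: 3^(3 + 1) + 3^3 + 1 = 109; 109−1 = 108
i=1: 108 = 3^(3 + 1) + 3^3 (b=3); 3→4: 4^(4 + 1) + 4^4 = 1280; 1280−1 = 1279
i=2: 1279 = 4^(4 + 1) + 3·4^3 + 3·4^2 + 3·4 + 3 (b=4); 4→5: 5^(5 + 1) + 3·5^3 + 3·5^2 + 3·5 + 3 = 16093; 16093−1 = 16092
i=3: 16092 = 5^(5 + 1) + 3·5^3 + 3·5^2 + 3·5 + 2 (b=5); 5→6: 6^(6 + 1) + 3·6^3 + 3·6^2 + 3·6 + 2 = 280712; 280712−1 = 280711
i=4: 280711 = 6^(6 + 1) + 3·6^3 + 3·6^2 + 3·6 + 1 (b=6); 6→7: 7^(7 + 1) + 3·7^3 + 3·7^2 + 3·7 + 1 = 5765999; 5765999−1 = 5765998

13, 108, 1279, 16092, 280711, 5765998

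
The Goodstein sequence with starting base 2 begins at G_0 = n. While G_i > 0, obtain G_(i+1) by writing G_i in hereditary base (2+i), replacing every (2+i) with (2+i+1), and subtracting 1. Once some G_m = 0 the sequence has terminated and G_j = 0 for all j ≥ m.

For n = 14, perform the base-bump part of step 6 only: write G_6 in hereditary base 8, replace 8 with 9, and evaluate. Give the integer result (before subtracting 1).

base 2: 14 = 2^(2 + 1) + 2^2 + 2; at 3: 3^(3 + 1) + 3^3 + 3 = 111; next = 110
base 3: 110 = 3^(3 + 1) + 3^3 + 2; at 4: 4^(4 + 1) + 4^4 + 2 = 1282; next = 1281
base 4: 1281 = 4^(4 + 1) + 4^4 + 1; at 5: 5^(5 + 1) + 5^5 + 1 = 18751; next = 18750
base 5: 18750 = 5^(5 + 1) + 5^5; at 6: 6^(6 + 1) + 6^6 = 326592; next = 326591
base 6: 326591 = 6^(6 + 1) + 5·6^5 + 5·6^4 + 5·6^3 + 5·6^2 + 5·6 + 5; at 7: 7^(7 + 1) + 5·7^5 + 5·7^4 + 5·7^3 + 5·7^2 + 5·7 + 5 = 5862841; next = 5862840
base 7: 5862840 = 7^(7 + 1) + 5·7^5 + 5·7^4 + 5·7^3 + 5·7^2 + 5·7 + 4; at 8: 8^(8 + 1) + 5·8^5 + 5·8^4 + 5·8^3 + 5·8^2 + 5·8 + 4 = 134404972; next = 134404971
base 8: 134404971 = 8^(8 + 1) + 5·8^5 + 5·8^4 + 5·8^3 + 5·8^2 + 5·8 + 3; at 9: 9^(9 + 1) + 5·9^5 + 5·9^4 + 5·9^3 + 5·9^2 + 5·9 + 3 = 3487116549; next = 3487116548

3487116549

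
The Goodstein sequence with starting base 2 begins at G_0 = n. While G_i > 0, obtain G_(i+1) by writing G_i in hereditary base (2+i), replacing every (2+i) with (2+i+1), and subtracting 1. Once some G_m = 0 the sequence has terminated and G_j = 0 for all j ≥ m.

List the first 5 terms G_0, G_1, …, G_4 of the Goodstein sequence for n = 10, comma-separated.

G_0 = 10. HB_2(10) = 2^(2 + 1) + 2. Bump = 84. G_1 = 83.
G_1 = 83. HB_3(83) = 3^(3 + 1) + 2. Bump = 1026. G_2 = 1025.
G_2 = 1025. HB_4(1025) = 4^(4 + 1) + 1. Bump = 15626. G_3 = 15625.
G_3 = 15625. HB_5(15625) = 5^(5 + 1). Bump = 279936. G_4 = 279935.

10, 83, 1025, 15625, 279935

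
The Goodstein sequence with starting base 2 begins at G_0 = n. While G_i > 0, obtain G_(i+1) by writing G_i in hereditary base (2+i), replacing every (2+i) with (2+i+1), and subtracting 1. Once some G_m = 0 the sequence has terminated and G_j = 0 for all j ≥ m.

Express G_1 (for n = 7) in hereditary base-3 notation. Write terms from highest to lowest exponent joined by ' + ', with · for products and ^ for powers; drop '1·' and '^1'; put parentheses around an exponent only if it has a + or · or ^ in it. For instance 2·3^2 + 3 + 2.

3^3 + 3

G_0=7  [base 2] 2^2 + 2 + 1  →[2↦3]→  3^3 + 3 + 1 = 31  −1 ⇒ G_1=30
G_1=30  [base 3] 3^3 + 3  →[3↦4]→  4^4 + 4 = 260  −1 ⇒ G_2=259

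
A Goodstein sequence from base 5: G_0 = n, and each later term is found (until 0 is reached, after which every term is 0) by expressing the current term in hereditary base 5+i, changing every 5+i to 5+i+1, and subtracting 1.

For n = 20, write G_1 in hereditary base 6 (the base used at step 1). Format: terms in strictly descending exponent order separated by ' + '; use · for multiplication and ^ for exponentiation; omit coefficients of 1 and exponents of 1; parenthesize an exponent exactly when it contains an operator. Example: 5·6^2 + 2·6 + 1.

3·6 + 5

step 0: 20 = 4·5; sub 6 for 5: 4·6; = 24; G_1 = 24−1 = 23
step 1: 23 = 3·6 + 5; sub 7 for 6: 3·7 + 5; = 26; G_2 = 26−1 = 25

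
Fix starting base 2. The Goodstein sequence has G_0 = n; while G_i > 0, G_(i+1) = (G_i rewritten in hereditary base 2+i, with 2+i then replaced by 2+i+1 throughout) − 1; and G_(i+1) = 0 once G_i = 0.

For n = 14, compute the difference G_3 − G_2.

G_0=14  [base 2] 2^(2 + 1) + 2^2 + 2  →[2↦3]→  3^(3 + 1) + 3^3 + 3 = 111  −1 ⇒ G_1=110
G_1=110  [base 3] 3^(3 + 1) + 3^3 + 2  →[3↦4]→  4^(4 + 1) + 4^4 + 2 = 1282  −1 ⇒ G_2=1281
G_2=1281  [base 4] 4^(4 + 1) + 4^4 + 1  →[4↦5]→  5^(5 + 1) + 5^5 + 1 = 18751  −1 ⇒ G_3=18750

17469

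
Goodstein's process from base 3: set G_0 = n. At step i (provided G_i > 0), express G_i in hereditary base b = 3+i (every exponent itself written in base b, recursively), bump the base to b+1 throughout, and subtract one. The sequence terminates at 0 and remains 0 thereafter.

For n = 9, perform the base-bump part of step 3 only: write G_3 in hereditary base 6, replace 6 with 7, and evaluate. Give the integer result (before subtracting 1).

22

G_0 = 9. HB_3(9) = 3^2. Bump = 16. G_1 = 15.
G_1 = 15. HB_4(15) = 3·4 + 3. Bump = 18. G_2 = 17.
G_2 = 17. HB_5(17) = 3·5 + 2. Bump = 20. G_3 = 19.
G_3 = 19. HB_6(19) = 3·6 + 1. Bump = 22. G_4 = 21.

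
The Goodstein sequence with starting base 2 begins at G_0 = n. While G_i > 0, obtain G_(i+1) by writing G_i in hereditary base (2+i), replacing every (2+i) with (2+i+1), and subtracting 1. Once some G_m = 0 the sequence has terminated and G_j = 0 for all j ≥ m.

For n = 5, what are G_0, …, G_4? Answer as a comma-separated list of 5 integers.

G_0 = 5. HB_2(5) = 2^2 + 1. Bump = 28. G_1 = 27.
G_1 = 27. HB_3(27) = 3^3. Bump = 256. G_2 = 255.
G_2 = 255. HB_4(255) = 3·4^3 + 3·4^2 + 3·4 + 3. Bump = 468. G_3 = 467.
G_3 = 467. HB_5(467) = 3·5^3 + 3·5^2 + 3·5 + 2. Bump = 776. G_4 = 775.

5, 27, 255, 467, 775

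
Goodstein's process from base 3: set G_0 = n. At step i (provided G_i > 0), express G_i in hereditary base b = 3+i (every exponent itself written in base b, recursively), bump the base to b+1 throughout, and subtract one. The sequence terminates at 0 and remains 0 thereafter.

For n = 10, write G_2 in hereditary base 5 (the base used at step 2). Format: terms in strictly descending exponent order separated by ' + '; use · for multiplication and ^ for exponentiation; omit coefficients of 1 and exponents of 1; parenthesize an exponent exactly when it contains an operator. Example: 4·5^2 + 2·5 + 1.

4·5 + 4

G_0=10  [base 3] 3^2 + 1  →[3↦4]→  4^2 + 1 = 17  −1 ⇒ G_1=16
G_1=16  [base 4] 4^2  →[4↦5]→  5^2 = 25  −1 ⇒ G_2=24
G_2=24  [base 5] 4·5 + 4  →[5↦6]→  4·6 + 4 = 28  −1 ⇒ G_3=27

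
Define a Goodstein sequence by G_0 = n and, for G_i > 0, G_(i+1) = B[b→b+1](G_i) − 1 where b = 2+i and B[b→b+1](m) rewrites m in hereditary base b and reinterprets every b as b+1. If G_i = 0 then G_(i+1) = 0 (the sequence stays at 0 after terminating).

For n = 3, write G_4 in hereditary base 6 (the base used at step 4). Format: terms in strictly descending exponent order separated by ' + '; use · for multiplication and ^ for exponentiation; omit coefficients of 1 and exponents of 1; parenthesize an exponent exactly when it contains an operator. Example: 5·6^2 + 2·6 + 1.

1

base 2: 3 = 2 + 1; at 3: 3 + 1 = 4; next = 3
base 3: 3 = 3; at 4: 4 = 4; next = 3
base 4: 3 = 3; at 5: 3 = 3; next = 2
base 5: 2 = 2; at 6: 2 = 2; next = 1
base 6: 1 = 1; at 7: 1 = 1; next = 0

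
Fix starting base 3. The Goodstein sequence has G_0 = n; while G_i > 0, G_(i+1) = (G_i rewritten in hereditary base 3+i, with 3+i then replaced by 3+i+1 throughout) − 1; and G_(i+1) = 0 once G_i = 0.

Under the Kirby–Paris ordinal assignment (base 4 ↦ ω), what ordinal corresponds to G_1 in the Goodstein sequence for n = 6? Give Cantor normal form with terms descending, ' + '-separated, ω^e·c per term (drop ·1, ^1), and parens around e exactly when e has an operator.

6 —HB3→ 2·3 —bump→ 2·4 = 8 —(−1)→ 7
7 —HB4→ 4 + 3 —bump→ 5 + 3 = 8 —(−1)→ 7

ω + 3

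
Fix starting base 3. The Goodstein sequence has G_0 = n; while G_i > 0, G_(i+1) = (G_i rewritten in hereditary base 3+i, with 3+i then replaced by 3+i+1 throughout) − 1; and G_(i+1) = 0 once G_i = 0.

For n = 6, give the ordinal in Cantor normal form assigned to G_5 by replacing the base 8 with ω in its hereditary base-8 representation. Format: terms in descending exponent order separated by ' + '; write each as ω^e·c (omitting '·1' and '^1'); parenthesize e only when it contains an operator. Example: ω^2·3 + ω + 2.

7

G_0=6  [base 3] 2·3  →[3↦4]→  2·4 = 8  −1 ⇒ G_1=7
G_1=7  [base 4] 4 + 3  →[4↦5]→  5 + 3 = 8  −1 ⇒ G_2=7
G_2=7  [base 5] 5 + 2  →[5↦6]→  6 + 2 = 8  −1 ⇒ G_3=7
G_3=7  [base 6] 6 + 1  →[6↦7]→  7 + 1 = 8  −1 ⇒ G_4=7
G_4=7  [base 7] 7  →[7↦8]→  8 = 8  −1 ⇒ G_5=7
G_5=7  [base 8] 7  →[8↦9]→  7 = 7  −1 ⇒ G_6=6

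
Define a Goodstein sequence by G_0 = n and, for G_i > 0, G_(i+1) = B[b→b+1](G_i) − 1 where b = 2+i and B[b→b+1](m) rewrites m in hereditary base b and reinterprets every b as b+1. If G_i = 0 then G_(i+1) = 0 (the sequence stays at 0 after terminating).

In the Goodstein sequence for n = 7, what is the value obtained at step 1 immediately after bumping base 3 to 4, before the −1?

260

[0] 7 ≡ 2^2 + 2 + 1 (base 2). Lift 3: 31. −1: 30.
[1] 30 ≡ 3^3 + 3 (base 3). Lift 4: 260. −1: 259.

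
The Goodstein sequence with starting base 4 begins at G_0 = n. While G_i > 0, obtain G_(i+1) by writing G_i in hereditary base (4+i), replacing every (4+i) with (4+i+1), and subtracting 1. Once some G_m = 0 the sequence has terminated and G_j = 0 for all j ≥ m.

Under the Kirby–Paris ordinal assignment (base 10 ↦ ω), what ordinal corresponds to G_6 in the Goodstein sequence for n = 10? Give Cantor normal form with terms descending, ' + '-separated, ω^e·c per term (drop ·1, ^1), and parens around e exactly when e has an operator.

ω + 3

(0) 10|_4 = 2·4 + 2 ↦ 2·5 + 2|_5 = 12 ⇒ 11
(1) 11|_5 = 2·5 + 1 ↦ 2·6 + 1|_6 = 13 ⇒ 12
(2) 12|_6 = 2·6 ↦ 2·7|_7 = 14 ⇒ 13
(3) 13|_7 = 7 + 6 ↦ 8 + 6|_8 = 14 ⇒ 13
(4) 13|_8 = 8 + 5 ↦ 9 + 5|_9 = 14 ⇒ 13
(5) 13|_9 = 9 + 4 ↦ 10 + 4|_10 = 14 ⇒ 13
(6) 13|_10 = 10 + 3 ↦ 11 + 3|_11 = 14 ⇒ 13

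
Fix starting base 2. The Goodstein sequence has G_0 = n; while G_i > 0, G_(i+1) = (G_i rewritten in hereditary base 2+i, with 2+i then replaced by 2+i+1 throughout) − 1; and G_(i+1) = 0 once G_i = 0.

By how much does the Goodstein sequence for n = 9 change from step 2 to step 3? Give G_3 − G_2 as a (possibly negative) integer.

9 —HB2→ 2^(2 + 1) + 1 —bump→ 3^(3 + 1) + 1 = 82 —(−1)→ 81
81 —HB3→ 3^(3 + 1) —bump→ 4^(4 + 1) = 1024 —(−1)→ 1023
1023 —HB4→ 3·4^4 + 3·4^3 + 3·4^2 + 3·4 + 3 —bump→ 3·5^5 + 3·5^3 + 3·5^2 + 3·5 + 3 = 9843 —(−1)→ 9842

8819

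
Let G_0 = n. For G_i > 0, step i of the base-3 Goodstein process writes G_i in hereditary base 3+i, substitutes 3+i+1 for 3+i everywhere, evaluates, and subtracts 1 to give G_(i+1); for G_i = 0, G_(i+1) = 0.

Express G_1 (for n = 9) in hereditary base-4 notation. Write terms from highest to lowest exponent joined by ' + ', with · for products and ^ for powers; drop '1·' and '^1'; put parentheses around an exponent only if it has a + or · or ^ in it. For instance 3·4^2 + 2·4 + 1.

[0] 9 ≡ 3^2 (base 3). Lift 4: 16. −1: 15.
[1] 15 ≡ 3·4 + 3 (base 4). Lift 5: 18. −1: 17.

3·4 + 3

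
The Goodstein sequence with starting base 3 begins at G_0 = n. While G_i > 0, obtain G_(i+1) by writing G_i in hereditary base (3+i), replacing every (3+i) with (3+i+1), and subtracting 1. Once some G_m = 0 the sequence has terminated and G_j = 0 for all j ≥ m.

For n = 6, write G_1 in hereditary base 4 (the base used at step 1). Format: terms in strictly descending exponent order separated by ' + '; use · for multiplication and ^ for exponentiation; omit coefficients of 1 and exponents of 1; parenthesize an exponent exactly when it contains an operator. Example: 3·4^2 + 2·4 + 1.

[0] 6 ≡ 2·3 (base 3). Lift 4: 8. −1: 7.
[1] 7 ≡ 4 + 3 (base 4). Lift 5: 8. −1: 7.

4 + 3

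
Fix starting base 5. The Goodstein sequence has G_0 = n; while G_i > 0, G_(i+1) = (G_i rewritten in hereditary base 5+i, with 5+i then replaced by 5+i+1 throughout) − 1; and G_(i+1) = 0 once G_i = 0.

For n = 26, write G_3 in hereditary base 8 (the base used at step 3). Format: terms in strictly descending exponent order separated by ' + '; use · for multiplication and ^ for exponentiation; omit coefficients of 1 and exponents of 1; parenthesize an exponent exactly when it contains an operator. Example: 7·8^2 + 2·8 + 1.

G_0 = 26. HB_5(26) = 5^2 + 1. Bump = 37. G_1 = 36.
G_1 = 36. HB_6(36) = 6^2. Bump = 49. G_2 = 48.
G_2 = 48. HB_7(48) = 6·7 + 6. Bump = 54. G_3 = 53.
G_3 = 53. HB_8(53) = 6·8 + 5. Bump = 59. G_4 = 58.

6·8 + 5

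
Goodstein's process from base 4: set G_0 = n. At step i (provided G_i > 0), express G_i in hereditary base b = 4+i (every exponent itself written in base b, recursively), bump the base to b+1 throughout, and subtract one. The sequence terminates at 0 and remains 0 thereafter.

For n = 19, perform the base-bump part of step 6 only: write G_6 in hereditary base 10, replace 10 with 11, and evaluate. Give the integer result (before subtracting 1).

82

step 0: 19 = 4^2 + 3; sub 5 for 4: 5^2 + 3; = 28; G_1 = 28−1 = 27
step 1: 27 = 5^2 + 2; sub 6 for 5: 6^2 + 2; = 38; G_2 = 38−1 = 37
step 2: 37 = 6^2 + 1; sub 7 for 6: 7^2 + 1; = 50; G_3 = 50−1 = 49
step 3: 49 = 7^2; sub 8 for 7: 8^2; = 64; G_4 = 64−1 = 63
step 4: 63 = 7·8 + 7; sub 9 for 8: 7·9 + 7; = 70; G_5 = 70−1 = 69
step 5: 69 = 7·9 + 6; sub 10 for 9: 7·10 + 6; = 76; G_6 = 76−1 = 75
step 6: 75 = 7·10 + 5; sub 11 for 10: 7·11 + 5; = 82; G_7 = 82−1 = 81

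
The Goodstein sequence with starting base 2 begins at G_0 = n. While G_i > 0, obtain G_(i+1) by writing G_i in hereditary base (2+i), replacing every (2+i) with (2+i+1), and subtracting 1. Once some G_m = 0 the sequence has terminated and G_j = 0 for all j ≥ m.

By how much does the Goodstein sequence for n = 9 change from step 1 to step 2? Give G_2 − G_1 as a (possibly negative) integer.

(0) 9|_2 = 2^(2 + 1) + 1 ↦ 3^(3 + 1) + 1|_3 = 82 ⇒ 81
(1) 81|_3 = 3^(3 + 1) ↦ 4^(4 + 1)|_4 = 1024 ⇒ 1023

942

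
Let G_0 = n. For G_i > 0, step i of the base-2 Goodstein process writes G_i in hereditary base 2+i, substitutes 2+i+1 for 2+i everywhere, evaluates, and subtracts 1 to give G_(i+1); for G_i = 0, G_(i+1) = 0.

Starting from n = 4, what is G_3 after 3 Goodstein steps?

60

G_0 = 4. HB_2(4) = 2^2. Bump = 27. G_1 = 26.
G_1 = 26. HB_3(26) = 2·3^2 + 2·3 + 2. Bump = 42. G_2 = 41.
G_2 = 41. HB_4(41) = 2·4^2 + 2·4 + 1. Bump = 61. G_3 = 60.
G_3 = 60. HB_5(60) = 2·5^2 + 2·5. Bump = 84. G_4 = 83.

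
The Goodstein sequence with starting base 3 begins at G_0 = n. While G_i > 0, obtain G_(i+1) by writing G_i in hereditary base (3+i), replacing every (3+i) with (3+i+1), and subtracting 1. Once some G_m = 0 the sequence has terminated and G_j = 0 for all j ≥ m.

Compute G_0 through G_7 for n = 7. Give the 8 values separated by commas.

7, 8, 9, 9, 9, 9, 9, 9

G_0 = 7. HB_3(7) = 2·3 + 1. Bump = 9. G_1 = 8.
G_1 = 8. HB_4(8) = 2·4. Bump = 10. G_2 = 9.
G_2 = 9. HB_5(9) = 5 + 4. Bump = 10. G_3 = 9.
G_3 = 9. HB_6(9) = 6 + 3. Bump = 10. G_4 = 9.
G_4 = 9. HB_7(9) = 7 + 2. Bump = 10. G_5 = 9.
G_5 = 9. HB_8(9) = 8 + 1. Bump = 10. G_6 = 9.
G_6 = 9. HB_9(9) = 9. Bump = 10. G_7 = 9.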